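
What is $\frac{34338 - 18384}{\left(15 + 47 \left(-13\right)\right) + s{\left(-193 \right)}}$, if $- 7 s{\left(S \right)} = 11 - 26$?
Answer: $- \frac{111678}{4157} \approx -26.865$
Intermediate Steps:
$s{\left(S \right)} = \frac{15}{7}$ ($s{\left(S \right)} = - \frac{11 - 26}{7} = \left(- \frac{1}{7}\right) \left(-15\right) = \frac{15}{7}$)
$\frac{34338 - 18384}{\left(15 + 47 \left(-13\right)\right) + s{\left(-193 \right)}} = \frac{34338 - 18384}{\left(15 + 47 \left(-13\right)\right) + \frac{15}{7}} = \frac{15954}{\left(15 - 611\right) + \frac{15}{7}} = \frac{15954}{-596 + \frac{15}{7}} = \frac{15954}{- \frac{4157}{7}} = 15954 \left(- \frac{7}{4157}\right) = - \frac{111678}{4157}$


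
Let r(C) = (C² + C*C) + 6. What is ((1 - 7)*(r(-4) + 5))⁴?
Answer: 4430766096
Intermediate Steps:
r(C) = 6 + 2*C² (r(C) = (C² + C²) + 6 = 2*C² + 6 = 6 + 2*C²)
((1 - 7)*(r(-4) + 5))⁴ = ((1 - 7)*((6 + 2*(-4)²) + 5))⁴ = (-6*((6 + 2*16) + 5))⁴ = (-6*((6 + 32) + 5))⁴ = (-6*(38 + 5))⁴ = (-6*43)⁴ = (-258)⁴ = 4430766096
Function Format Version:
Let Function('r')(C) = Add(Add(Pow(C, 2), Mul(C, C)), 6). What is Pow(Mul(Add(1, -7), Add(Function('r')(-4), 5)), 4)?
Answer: 4430766096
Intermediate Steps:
Function('r')(C) = Add(6, Mul(2, Pow(C, 2))) (Function('r')(C) = Add(Add(Pow(C, 2), Pow(C, 2)), 6) = Add(Mul(2, Pow(C, 2)), 6) = Add(6, Mul(2, Pow(C, 2))))
Pow(Mul(Add(1, -7), Add(Function('r')(-4), 5)), 4) = Pow(Mul(Add(1, -7), Add(Add(6, Mul(2, Pow(-4, 2))), 5)), 4) = Pow(Mul(-6, Add(Add(6, Mul(2, 16)), 5)), 4) = Pow(Mul(-6, Add(Add(6, 32), 5)), 4) = Pow(Mul(-6, Add(38, 5)), 4) = Pow(Mul(-6, 43), 4) = Pow(-258, 4) = 4430766096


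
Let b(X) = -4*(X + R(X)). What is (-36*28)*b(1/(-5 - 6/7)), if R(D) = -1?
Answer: -193536/41 ≈ -4720.4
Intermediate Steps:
b(X) = 4 - 4*X (b(X) = -4*(X - 1) = -4*(-1 + X) = 4 - 4*X)
(-36*28)*b(1/(-5 - 6/7)) = (-36*28)*(4 - 4/(-5 - 6/7)) = -1008*(4 - 4/(-5 - 6*1/7)) = -1008*(4 - 4/(-5 - 6/7)) = -1008*(4 - 4/(-41/7)) = -1008*(4 - 4*(-7/41)) = -1008*(4 + 28/41) = -1008*192/41 = -193536/41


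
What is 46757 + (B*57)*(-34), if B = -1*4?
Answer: 54509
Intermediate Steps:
B = -4
46757 + (B*57)*(-34) = 46757 - 4*57*(-34) = 46757 - 228*(-34) = 46757 + 7752 = 54509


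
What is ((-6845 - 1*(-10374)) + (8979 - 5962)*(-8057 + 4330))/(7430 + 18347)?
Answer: -11240830/25777 ≈ -436.08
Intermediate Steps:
((-6845 - 1*(-10374)) + (8979 - 5962)*(-8057 + 4330))/(7430 + 18347) = ((-6845 + 10374) + 3017*(-3727))/25777 = (3529 - 11244359)*(1/25777) = -11240830*1/25777 = -11240830/25777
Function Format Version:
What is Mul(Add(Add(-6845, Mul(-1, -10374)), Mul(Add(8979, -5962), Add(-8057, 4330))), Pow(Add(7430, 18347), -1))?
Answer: Rational(-11240830, 25777) ≈ -436.08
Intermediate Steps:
Mul(Add(Add(-6845, Mul(-1, -10374)), Mul(Add(8979, -5962), Add(-8057, 4330))), Pow(Add(7430, 18347), -1)) = Mul(Add(Add(-6845, 10374), Mul(3017, -3727)), Pow(25777, -1)) = Mul(Add(3529, -11244359), Rational(1, 25777)) = Mul(-11240830, Rational(1, 25777)) = Rational(-11240830, 25777)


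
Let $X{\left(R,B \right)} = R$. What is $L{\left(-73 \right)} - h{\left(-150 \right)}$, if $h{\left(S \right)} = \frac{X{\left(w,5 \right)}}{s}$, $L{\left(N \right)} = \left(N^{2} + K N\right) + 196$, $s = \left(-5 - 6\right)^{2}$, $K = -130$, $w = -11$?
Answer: $\frac{165166}{11} \approx 15015.0$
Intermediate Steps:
$s = 121$ ($s = \left(-11\right)^{2} = 121$)
$L{\left(N \right)} = 196 + N^{2} - 130 N$ ($L{\left(N \right)} = \left(N^{2} - 130 N\right) + 196 = 196 + N^{2} - 130 N$)
$h{\left(S \right)} = - \frac{1}{11}$ ($h{\left(S \right)} = - \frac{11}{121} = \left(-11\right) \frac{1}{121} = - \frac{1}{11}$)
$L{\left(-73 \right)} - h{\left(-150 \right)} = \left(196 + \left(-73\right)^{2} - -9490\right) - - \frac{1}{11} = \left(196 + 5329 + 9490\right) + \frac{1}{11} = 15015 + \frac{1}{11} = \frac{165166}{11}$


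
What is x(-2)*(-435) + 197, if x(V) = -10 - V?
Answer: 3677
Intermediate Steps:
x(-2)*(-435) + 197 = (-10 - 1*(-2))*(-435) + 197 = (-10 + 2)*(-435) + 197 = -8*(-435) + 197 = 3480 + 197 = 3677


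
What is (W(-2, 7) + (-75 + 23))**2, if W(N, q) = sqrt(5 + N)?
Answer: (-52 + sqrt(3))**2 ≈ 2526.9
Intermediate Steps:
(W(-2, 7) + (-75 + 23))**2 = (sqrt(5 - 2) + (-75 + 23))**2 = (sqrt(3) - 52)**2 = (-52 + sqrt(3))**2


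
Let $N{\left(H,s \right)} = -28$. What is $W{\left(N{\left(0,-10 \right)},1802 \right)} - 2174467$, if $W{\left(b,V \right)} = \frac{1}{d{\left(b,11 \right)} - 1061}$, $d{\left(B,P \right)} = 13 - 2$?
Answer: $- \frac{2283190351}{1050} \approx -2.1745 \cdot 10^{6}$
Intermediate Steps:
$d{\left(B,P \right)} = 11$ ($d{\left(B,P \right)} = 13 - 2 = 11$)
$W{\left(b,V \right)} = - \frac{1}{1050}$ ($W{\left(b,V \right)} = \frac{1}{11 - 1061} = \frac{1}{-1050} = - \frac{1}{1050}$)
$W{\left(N{\left(0,-10 \right)},1802 \right)} - 2174467 = - \frac{1}{1050} - 2174467 = - \frac{2283190351}{1050}$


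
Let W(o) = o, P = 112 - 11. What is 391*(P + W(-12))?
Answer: 34799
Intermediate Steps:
P = 101
391*(P + W(-12)) = 391*(101 - 12) = 391*89 = 34799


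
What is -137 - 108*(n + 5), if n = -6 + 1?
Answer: -137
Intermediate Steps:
n = -5
-137 - 108*(n + 5) = -137 - 108*(-5 + 5) = -137 - 108*0 = -137 + 0 = -137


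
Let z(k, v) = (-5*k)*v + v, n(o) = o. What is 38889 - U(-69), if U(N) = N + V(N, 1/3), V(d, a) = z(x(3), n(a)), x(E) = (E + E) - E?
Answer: 116888/3 ≈ 38963.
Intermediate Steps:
x(E) = E (x(E) = 2*E - E = E)
z(k, v) = v - 5*k*v (z(k, v) = -5*k*v + v = v - 5*k*v)
V(d, a) = -14*a (V(d, a) = a*(1 - 5*3) = a*(1 - 15) = a*(-14) = -14*a)
U(N) = -14/3 + N (U(N) = N - 14/3 = -14/3 + N)
38889 - U(-69) = 38889 - (-14/3 - 69) = 38889 - 1*(-221/3) = 38889 + 221/3 = 116888/3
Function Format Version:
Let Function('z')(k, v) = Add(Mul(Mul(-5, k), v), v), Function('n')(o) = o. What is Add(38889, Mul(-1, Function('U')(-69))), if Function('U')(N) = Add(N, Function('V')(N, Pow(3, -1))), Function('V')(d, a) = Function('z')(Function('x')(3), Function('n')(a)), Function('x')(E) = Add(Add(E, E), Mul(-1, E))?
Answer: Rational(116888, 3) ≈ 38963.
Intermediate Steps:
Function('x')(E) = E (Function('x')(E) = Add(Mul(2, E), Mul(-1, E)) = E)
Function('z')(k, v) = Add(v, Mul(-5, k, v)) (Function('z')(k, v) = Add(Mul(-5, k, v), v) = Add(v, Mul(-5, k, v)))
Function('V')(d, a) = Mul(-14, a) (Function('V')(d, a) = Mul(a, Add(1, Mul(-5, 3))) = Mul(a, Add(1, -15)) = Mul(a, -14) = Mul(-14, a))
Function('U')(N) = Add(Rational(-14, 3), N) (Function('U')(N) = Add(N, Mul(-14, Pow(3, -1))) = Add(N, Mul(-14, Rational(1, 3))) = Add(N, Rational(-14, 3)) = Add(Rational(-14, 3), N))
Add(38889, Mul(-1, Function('U')(-69))) = Add(38889, Mul(-1, Add(Rational(-14, 3), -69))) = Add(38889, Mul(-1, Rational(-221, 3))) = Add(38889, Rational(221, 3)) = Rational(116888, 3)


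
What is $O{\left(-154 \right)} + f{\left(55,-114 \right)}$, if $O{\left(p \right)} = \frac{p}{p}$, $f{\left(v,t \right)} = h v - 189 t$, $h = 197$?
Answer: $32382$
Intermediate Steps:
$f{\left(v,t \right)} = - 189 t + 197 v$ ($f{\left(v,t \right)} = 197 v - 189 t = - 189 t + 197 v$)
$O{\left(p \right)} = 1$
$O{\left(-154 \right)} + f{\left(55,-114 \right)} = 1 + \left(\left(-189\right) \left(-114\right) + 197 \cdot 55\right) = 1 + \left(21546 + 10835\right) = 1 + 32381 = 32382$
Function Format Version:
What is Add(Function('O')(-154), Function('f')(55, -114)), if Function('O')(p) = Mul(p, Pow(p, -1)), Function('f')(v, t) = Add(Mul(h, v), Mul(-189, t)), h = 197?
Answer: 32382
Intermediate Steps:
Function('f')(v, t) = Add(Mul(-189, t), Mul(197, v)) (Function('f')(v, t) = Add(Mul(197, v), Mul(-189, t)) = Add(Mul(-189, t), Mul(197, v)))
Function('O')(p) = 1
Add(Function('O')(-154), Function('f')(55, -114)) = Add(1, Add(Mul(-189, -114), Mul(197, 55))) = Add(1, Add(21546, 10835)) = Add(1, 32381) = 32382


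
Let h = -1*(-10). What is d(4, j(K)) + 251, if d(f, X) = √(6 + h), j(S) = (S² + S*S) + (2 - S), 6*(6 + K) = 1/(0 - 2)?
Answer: 255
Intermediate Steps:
K = -73/12 (K = -6 + 1/(6*(0 - 2)) = -6 + (⅙)/(-2) = -6 + (⅙)*(-½) = -6 - 1/12 = -73/12 ≈ -6.0833)
h = 10
j(S) = 2 - S + 2*S² (j(S) = (S² + S²) + (2 - S) = 2*S² + (2 - S) = 2 - S + 2*S²)
d(f, X) = 4 (d(f, X) = √(6 + 10) = √16 = 4)
d(4, j(K)) + 251 = 4 + 251 = 255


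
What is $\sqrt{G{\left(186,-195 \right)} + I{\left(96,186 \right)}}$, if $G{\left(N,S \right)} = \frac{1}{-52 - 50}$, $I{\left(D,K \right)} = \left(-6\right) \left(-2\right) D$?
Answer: $\frac{\sqrt{11985306}}{102} \approx 33.941$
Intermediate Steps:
$I{\left(D,K \right)} = 12 D$
$G{\left(N,S \right)} = - \frac{1}{102}$ ($G{\left(N,S \right)} = \frac{1}{-102} = - \frac{1}{102}$)
$\sqrt{G{\left(186,-195 \right)} + I{\left(96,186 \right)}} = \sqrt{- \frac{1}{102} + 12 \cdot 96} = \sqrt{- \frac{1}{102} + 1152} = \sqrt{\frac{117503}{102}} = \frac{\sqrt{11985306}}{102}$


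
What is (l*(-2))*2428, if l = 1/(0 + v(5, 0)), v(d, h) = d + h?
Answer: -4856/5 ≈ -971.20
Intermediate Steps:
l = ⅕ (l = 1/(0 + (5 + 0)) = 1/(0 + 5) = 1/5 = ⅕ ≈ 0.20000)
(l*(-2))*2428 = ((⅕)*(-2))*2428 = -⅖*2428 = -4856/5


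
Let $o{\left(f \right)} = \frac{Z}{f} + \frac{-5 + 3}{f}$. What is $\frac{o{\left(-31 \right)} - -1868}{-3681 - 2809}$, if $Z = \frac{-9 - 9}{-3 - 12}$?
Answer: $- \frac{144772}{502975} \approx -0.28783$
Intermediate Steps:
$Z = \frac{6}{5}$ ($Z = - \frac{18}{-15} = \left(-18\right) \left(- \frac{1}{15}\right) = \frac{6}{5} \approx 1.2$)
$o{\left(f \right)} = - \frac{4}{5 f}$ ($o{\left(f \right)} = \frac{6}{5 f} + \frac{-5 + 3}{f} = \frac{6}{5 f} - \frac{2}{f} = - \frac{4}{5 f}$)
$\frac{o{\left(-31 \right)} - -1868}{-3681 - 2809} = \frac{- \frac{4}{5 \left(-31\right)} - -1868}{-3681 - 2809} = \frac{\left(- \frac{4}{5}\right) \left(- \frac{1}{31}\right) + \left(-145 + 2013\right)}{-6490} = \left(\frac{4}{155} + 1868\right) \left(- \frac{1}{6490}\right) = \frac{289544}{155} \left(- \frac{1}{6490}\right) = - \frac{144772}{502975}$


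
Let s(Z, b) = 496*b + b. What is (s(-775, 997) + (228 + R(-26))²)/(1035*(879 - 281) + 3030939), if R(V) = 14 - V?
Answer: 63037/405541 ≈ 0.15544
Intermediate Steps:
s(Z, b) = 497*b
(s(-775, 997) + (228 + R(-26))²)/(1035*(879 - 281) + 3030939) = (497*997 + (228 + (14 - 1*(-26)))²)/(1035*(879 - 281) + 3030939) = (495509 + (228 + (14 + 26))²)/(1035*598 + 3030939) = (495509 + (228 + 40)²)/(618930 + 3030939) = (495509 + 268²)/3649869 = (495509 + 71824)*(1/3649869) = 567333*(1/3649869) = 63037/405541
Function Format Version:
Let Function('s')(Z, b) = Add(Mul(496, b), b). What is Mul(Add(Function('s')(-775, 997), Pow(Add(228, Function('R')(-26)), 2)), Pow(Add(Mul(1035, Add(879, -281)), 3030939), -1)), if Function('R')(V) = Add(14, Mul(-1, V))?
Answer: Rational(63037, 405541) ≈ 0.15544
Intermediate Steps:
Function('s')(Z, b) = Mul(497, b)
Mul(Add(Function('s')(-775, 997), Pow(Add(228, Function('R')(-26)), 2)), Pow(Add(Mul(1035, Add(879, -281)), 3030939), -1)) = Mul(Add(Mul(497, 997), Pow(Add(228, Add(14, Mul(-1, -26))), 2)), Pow(Add(Mul(1035, Add(879, -281)), 3030939), -1)) = Mul(Add(495509, Pow(Add(228, Add(14, 26)), 2)), Pow(Add(Mul(1035, 598), 3030939), -1)) = Mul(Add(495509, Pow(Add(228, 40), 2)), Pow(Add(618930, 3030939), -1)) = Mul(Add(495509, Pow(268, 2)), Pow(3649869, -1)) = Mul(Add(495509, 71824), Rational(1, 3649869)) = Mul(567333, Rational(1, 3649869)) = Rational(63037, 405541)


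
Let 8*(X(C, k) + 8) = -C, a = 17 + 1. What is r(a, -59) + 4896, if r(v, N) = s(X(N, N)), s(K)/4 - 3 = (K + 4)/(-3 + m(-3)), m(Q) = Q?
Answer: 19623/4 ≈ 4905.8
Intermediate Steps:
a = 18
X(C, k) = -8 - C/8 (X(C, k) = -8 + (-C)/8 = -8 - C/8)
s(K) = 28/3 - 2*K/3 (s(K) = 12 + 4*((K + 4)/(-3 - 3)) = 12 + 4*((4 + K)/(-6)) = 12 + 4*((4 + K)*(-⅙)) = 12 + 4*(-⅔ - K/6) = 12 + (-8/3 - 2*K/3) = 28/3 - 2*K/3)
r(v, N) = 44/3 + N/12 (r(v, N) = 28/3 - 2*(-8 - N/8)/3 = 28/3 + (16/3 + N/12) = 44/3 + N/12)
r(a, -59) + 4896 = (44/3 + (1/12)*(-59)) + 4896 = (44/3 - 59/12) + 4896 = 39/4 + 4896 = 19623/4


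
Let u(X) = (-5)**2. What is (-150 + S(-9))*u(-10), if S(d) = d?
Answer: -3975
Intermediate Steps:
u(X) = 25
(-150 + S(-9))*u(-10) = (-150 - 9)*25 = -159*25 = -3975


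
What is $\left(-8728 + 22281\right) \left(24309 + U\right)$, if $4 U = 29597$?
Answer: $\frac{1718967649}{4} \approx 4.2974 \cdot 10^{8}$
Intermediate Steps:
$U = \frac{29597}{4}$ ($U = \frac{1}{4} \cdot 29597 = \frac{29597}{4} \approx 7399.3$)
$\left(-8728 + 22281\right) \left(24309 + U\right) = \left(-8728 + 22281\right) \left(24309 + \frac{29597}{4}\right) = 13553 \cdot \frac{126833}{4} = \frac{1718967649}{4}$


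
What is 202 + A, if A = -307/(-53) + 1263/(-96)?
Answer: 330103/1696 ≈ 194.64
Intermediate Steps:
A = -12489/1696 (A = -307*(-1/53) + 1263*(-1/96) = 307/53 - 421/32 = -12489/1696 ≈ -7.3638)
202 + A = 202 - 12489/1696 = 330103/1696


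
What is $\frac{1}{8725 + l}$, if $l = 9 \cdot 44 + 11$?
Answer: $\frac{1}{9132} \approx 0.00010951$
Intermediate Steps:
$l = 407$ ($l = 396 + 11 = 407$)
$\frac{1}{8725 + l} = \frac{1}{8725 + 407} = \frac{1}{9132}$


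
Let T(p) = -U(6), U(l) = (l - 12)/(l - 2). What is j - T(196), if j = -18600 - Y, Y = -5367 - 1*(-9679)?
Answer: -45827/2 ≈ -22914.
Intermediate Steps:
Y = 4312 (Y = -5367 + 9679 = 4312)
j = -22912 (j = -18600 - 1*4312 = -18600 - 4312 = -22912)
U(l) = (-12 + l)/(-2 + l)
T(p) = 3/2 (T(p) = -(-12 + 6)/(-2 + 6) = -(-6)/4 = -1*(-3/2) = 3/2)
j - T(196) = -22912 - 1*3/2 = -22912 - 3/2 = -45827/2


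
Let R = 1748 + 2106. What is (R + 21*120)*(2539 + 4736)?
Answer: 46370850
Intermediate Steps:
R = 3854
(R + 21*120)*(2539 + 4736) = (3854 + 21*120)*(2539 + 4736) = (3854 + 2520)*7275 = 6374*7275 = 46370850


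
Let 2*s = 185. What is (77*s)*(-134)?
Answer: -954415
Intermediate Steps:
s = 185/2 (s = (1/2)*185 = 185/2 ≈ 92.500)
(77*s)*(-134) = (77*(185/2))*(-134) = (14245/2)*(-134) = -954415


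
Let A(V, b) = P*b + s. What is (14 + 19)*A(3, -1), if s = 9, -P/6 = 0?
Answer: 297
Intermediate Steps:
P = 0 (P = -6*0 = 0)
A(V, b) = 9 (A(V, b) = 0*b + 9 = 0 + 9 = 9)
(14 + 19)*A(3, -1) = (14 + 19)*9 = 33*9 = 297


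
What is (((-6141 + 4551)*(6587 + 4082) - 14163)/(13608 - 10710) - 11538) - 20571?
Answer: -36676585/966 ≈ -37968.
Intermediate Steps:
(((-6141 + 4551)*(6587 + 4082) - 14163)/(13608 - 10710) - 11538) - 20571 = ((-1590*10669 - 14163)/2898 - 11538) - 20571 = ((-16963710 - 14163)*(1/2898) - 11538) - 20571 = (-16977873*1/2898 - 11538) - 20571 = (-5659291/966 - 11538) - 20571 = -16804999/966 - 20571 = -36676585/966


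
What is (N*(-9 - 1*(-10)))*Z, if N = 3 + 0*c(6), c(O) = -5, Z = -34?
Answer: -102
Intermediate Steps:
N = 3 (N = 3 + 0*(-5) = 3 + 0 = 3)
(N*(-9 - 1*(-10)))*Z = (3*(-9 - 1*(-10)))*(-34) = (3*(-9 + 10))*(-34) = (3*1)*(-34) = 3*(-34) = -102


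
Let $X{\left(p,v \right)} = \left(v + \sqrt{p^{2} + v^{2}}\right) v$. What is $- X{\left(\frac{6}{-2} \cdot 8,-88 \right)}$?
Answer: $-7744 + 704 \sqrt{130} \approx 282.83$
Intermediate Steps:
$X{\left(p,v \right)} = v \left(v + \sqrt{p^{2} + v^{2}}\right)$
$- X{\left(\frac{6}{-2} \cdot 8,-88 \right)} = - \left(-88\right) \left(-88 + \sqrt{\left(\frac{6}{-2} \cdot 8\right)^{2} + \left(-88\right)^{2}}\right) = - \left(-88\right) \left(-88 + \sqrt{\left(6 \left(- \frac{1}{2}\right) 8\right)^{2} + 7744}\right) = - \left(-88\right) \left(-88 + \sqrt{\left(\left(-3\right) 8\right)^{2} + 7744}\right) = - \left(-88\right) \left(-88 + \sqrt{\left(-24\right)^{2} + 7744}\right) = - \left(-88\right) \left(-88 + \sqrt{576 + 7744}\right) = - \left(-88\right) \left(-88 + \sqrt{8320}\right) = - \left(-88\right) \left(-88 + 8 \sqrt{130}\right) = - (7744 - 704 \sqrt{130}) = -7744 + 704 \sqrt{130}$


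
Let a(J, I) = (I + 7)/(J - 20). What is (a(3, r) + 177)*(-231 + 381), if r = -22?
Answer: 453600/17 ≈ 26682.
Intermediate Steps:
a(J, I) = (7 + I)/(-20 + J)
(a(3, r) + 177)*(-231 + 381) = ((7 - 22)/(-20 + 3) + 177)*(-231 + 381) = (-15/(-17) + 177)*150 = (-1/17*(-15) + 177)*150 = (15/17 + 177)*150 = (3024/17)*150 = 453600/17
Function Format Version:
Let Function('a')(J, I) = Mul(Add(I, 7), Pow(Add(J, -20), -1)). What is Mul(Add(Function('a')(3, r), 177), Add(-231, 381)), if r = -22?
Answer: Rational(453600, 17) ≈ 26682.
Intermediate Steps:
Function('a')(J, I) = Mul(Pow(Add(-20, J), -1), Add(7, I)) (Function('a')(J, I) = Mul(Add(7, I), Pow(Add(-20, J), -1)) = Mul(Pow(Add(-20, J), -1), Add(7, I)))
Mul(Add(Function('a')(3, r), 177), Add(-231, 381)) = Mul(Add(Mul(Pow(Add(-20, 3), -1), Add(7, -22)), 177), Add(-231, 381)) = Mul(Add(Mul(Pow(-17, -1), -15), 177), 150) = Mul(Add(Mul(Rational(-1, 17), -15), 177), 150) = Mul(Add(Rational(15, 17), 177), 150) = Mul(Rational(3024, 17), 150) = Rational(453600, 17)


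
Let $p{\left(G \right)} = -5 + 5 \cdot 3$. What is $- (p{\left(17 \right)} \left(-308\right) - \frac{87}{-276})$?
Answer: $\frac{283331}{92} \approx 3079.7$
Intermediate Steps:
$p{\left(G \right)} = 10$ ($p{\left(G \right)} = -5 + 15 = 10$)
$- (p{\left(17 \right)} \left(-308\right) - \frac{87}{-276}) = - (10 \left(-308\right) - \frac{87}{-276}) = - (-3080 - - \frac{29}{92}) = - (-3080 + \frac{29}{92}) = \left(-1\right) \left(- \frac{283331}{92}\right) = \frac{283331}{92}$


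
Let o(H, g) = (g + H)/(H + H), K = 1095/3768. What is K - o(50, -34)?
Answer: 4101/31400 ≈ 0.13060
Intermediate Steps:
K = 365/1256 (K = 1095*(1/3768) = 365/1256 ≈ 0.29061)
o(H, g) = (H + g)/(2*H) (o(H, g) = (H + g)/((2*H)) = (H + g)*(1/(2*H)) = (H + g)/(2*H))
K - o(50, -34) = 365/1256 - (50 - 34)/(2*50) = 365/1256 - 16/(2*50) = 365/1256 - 1*4/25 = 365/1256 - 4/25 = 4101/31400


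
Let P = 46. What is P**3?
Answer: 97336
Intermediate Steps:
P**3 = 46**3 = 97336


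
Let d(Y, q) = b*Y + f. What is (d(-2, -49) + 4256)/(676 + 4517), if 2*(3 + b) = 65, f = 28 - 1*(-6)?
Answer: 4231/5193 ≈ 0.81475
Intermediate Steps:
f = 34 (f = 28 + 6 = 34)
b = 59/2 (b = -3 + (1/2)*65 = -3 + 65/2 = 59/2 ≈ 29.500)
d(Y, q) = 34 + 59*Y/2 (d(Y, q) = 59*Y/2 + 34 = 34 + 59*Y/2)
(d(-2, -49) + 4256)/(676 + 4517) = ((34 + (59/2)*(-2)) + 4256)/(676 + 4517) = ((34 - 59) + 4256)/5193 = (-25 + 4256)*(1/5193) = 4231*(1/5193) = 4231/5193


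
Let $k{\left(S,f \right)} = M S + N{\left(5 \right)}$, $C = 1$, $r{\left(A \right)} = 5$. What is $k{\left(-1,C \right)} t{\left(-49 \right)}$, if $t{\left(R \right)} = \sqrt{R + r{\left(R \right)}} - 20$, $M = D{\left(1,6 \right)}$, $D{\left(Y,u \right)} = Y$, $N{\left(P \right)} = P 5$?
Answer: $-480 + 48 i \sqrt{11} \approx -480.0 + 159.2 i$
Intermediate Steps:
$N{\left(P \right)} = 5 P$
$M = 1$
$k{\left(S,f \right)} = 25 + S$ ($k{\left(S,f \right)} = 1 S + 5 \cdot 5 = S + 25 = 25 + S$)
$t{\left(R \right)} = -20 + \sqrt{5 + R}$ ($t{\left(R \right)} = \sqrt{R + 5} - 20 = \sqrt{5 + R} - 20 = -20 + \sqrt{5 + R}$)
$k{\left(-1,C \right)} t{\left(-49 \right)} = \left(25 - 1\right) \left(-20 + \sqrt{5 - 49}\right) = 24 \left(-20 + \sqrt{-44}\right) = 24 \left(-20 + 2 i \sqrt{11}\right) = -480 + 48 i \sqrt{11}$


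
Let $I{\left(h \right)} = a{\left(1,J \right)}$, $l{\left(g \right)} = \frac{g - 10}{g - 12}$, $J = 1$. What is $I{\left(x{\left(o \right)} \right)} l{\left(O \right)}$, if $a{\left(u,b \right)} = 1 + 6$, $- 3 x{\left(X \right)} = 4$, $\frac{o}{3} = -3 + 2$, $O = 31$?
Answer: $\frac{147}{19} \approx 7.7368$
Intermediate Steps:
$o = -3$ ($o = 3 \left(-3 + 2\right) = 3 \left(-1\right) = -3$)
$l{\left(g \right)} = \frac{-10 + g}{-12 + g}$
$x{\left(X \right)} = - \frac{4}{3}$ ($x{\left(X \right)} = \left(- \frac{1}{3}\right) 4 = - \frac{4}{3}$)
$a{\left(u,b \right)} = 7$
$I{\left(h \right)} = 7$
$I{\left(x{\left(o \right)} \right)} l{\left(O \right)} = 7 \frac{-10 + 31}{-12 + 31} = 7 \cdot \frac{1}{19} \cdot 21 = 7 \cdot \frac{21}{19} = \frac{147}{19}$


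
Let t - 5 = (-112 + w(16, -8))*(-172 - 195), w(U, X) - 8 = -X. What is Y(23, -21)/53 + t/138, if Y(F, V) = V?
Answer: 1864663/7314 ≈ 254.94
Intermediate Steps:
w(U, X) = 8 - X
t = 35237 (t = 5 + (-112 + (8 - 1*(-8)))*(-172 - 195) = 5 + (-112 + (8 + 8))*(-367) = 5 + (-112 + 16)*(-367) = 5 - 96*(-367) = 5 + 35232 = 35237)
Y(23, -21)/53 + t/138 = -21/53 + 35237/138 = 1864663/7314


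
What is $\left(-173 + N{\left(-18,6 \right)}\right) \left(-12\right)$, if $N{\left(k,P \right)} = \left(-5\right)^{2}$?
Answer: $1776$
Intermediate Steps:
$N{\left(k,P \right)} = 25$
$\left(-173 + N{\left(-18,6 \right)}\right) \left(-12\right) = \left(-173 + 25\right) \left(-12\right) = \left(-148\right) \left(-12\right) = 1776$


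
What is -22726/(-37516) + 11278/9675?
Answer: 321489749/181483650 ≈ 1.7715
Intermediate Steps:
-22726/(-37516) + 11278/9675 = -22726*(-1/37516) + 11278*(1/9675) = 11363/18758 + 11278/9675 = 321489749/181483650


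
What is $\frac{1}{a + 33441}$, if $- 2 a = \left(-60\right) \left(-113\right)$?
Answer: $\frac{1}{30051} \approx 3.3277 \cdot 10^{-5}$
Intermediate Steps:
$a = -3390$ ($a = - \frac{\left(-60\right) \left(-113\right)}{2} = \left(- \frac{1}{2}\right) 6780 = -3390$)
$\frac{1}{a + 33441} = \frac{1}{-3390 + 33441} = \frac{1}{30051}$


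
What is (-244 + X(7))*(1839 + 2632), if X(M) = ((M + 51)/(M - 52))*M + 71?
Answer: -36621961/45 ≈ -8.1382e+5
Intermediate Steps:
X(M) = 71 + M*(51 + M)/(-52 + M) (X(M) = ((51 + M)/(-52 + M))*M + 71 = M*(51 + M)/(-52 + M) + 71 = 71 + M*(51 + M)/(-52 + M))
(-244 + X(7))*(1839 + 2632) = (-244 + (-3692 + 7² + 122*7)/(-52 + 7))*(1839 + 2632) = (-244 + (-3692 + 49 + 854)/(-45))*4471 = (-244 - 1/45*(-2789))*4471 = (-244 + 2789/45)*4471 = -8191/45*4471 = -36621961/45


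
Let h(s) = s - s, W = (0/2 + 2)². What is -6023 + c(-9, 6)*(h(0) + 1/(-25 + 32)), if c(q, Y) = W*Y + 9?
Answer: -42128/7 ≈ -6018.3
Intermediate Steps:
W = 4 (W = (0*(½) + 2)² = (0 + 2)² = 2² = 4)
c(q, Y) = 9 + 4*Y (c(q, Y) = 4*Y + 9 = 9 + 4*Y)
h(s) = 0
-6023 + c(-9, 6)*(h(0) + 1/(-25 + 32)) = -6023 + (9 + 4*6)*(0 + 1/(-25 + 32)) = -6023 + (9 + 24)*(0 + 1/7) = -6023 + 33*(0 + ⅐) = -6023 + 33*(⅐) = -6023 + 33/7 = -42128/7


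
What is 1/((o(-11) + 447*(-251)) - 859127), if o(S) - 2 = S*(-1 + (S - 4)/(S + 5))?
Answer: -2/1942677 ≈ -1.0295e-6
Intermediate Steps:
o(S) = 2 + S*(-1 + (-4 + S)/(5 + S)) (o(S) = 2 + S*(-1 + (S - 4)/(S + 5)) = 2 + S*(-1 + (-4 + S)/(5 + S)))
1/((o(-11) + 447*(-251)) - 859127) = 1/(((10 - 7*(-11))/(5 - 11) + 447*(-251)) - 859127) = 1/(((10 + 77)/(-6) - 112197) - 859127) = 1/((-1/6*87 - 112197) - 859127) = 1/((-29/2 - 112197) - 859127) = 1/(-224423/2 - 859127) = 1/(-1942677/2) = -2/1942677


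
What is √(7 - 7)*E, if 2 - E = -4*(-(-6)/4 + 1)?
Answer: 0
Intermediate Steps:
E = 12 (E = 2 - (-4)*(-(-6)/4 + 1) = 2 - (-4)*(-3*(-½) + 1) = 2 - (-4)*(3/2 + 1) = 2 - (-4)*5/2 = 2 - 1*(-10) = 2 + 10 = 12)
√(7 - 7)*E = √(7 - 7)*12 = √0*12 = 0*12 = 0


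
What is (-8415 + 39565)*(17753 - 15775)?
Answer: 61614700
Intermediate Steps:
(-8415 + 39565)*(17753 - 15775) = 31150*1978 = 61614700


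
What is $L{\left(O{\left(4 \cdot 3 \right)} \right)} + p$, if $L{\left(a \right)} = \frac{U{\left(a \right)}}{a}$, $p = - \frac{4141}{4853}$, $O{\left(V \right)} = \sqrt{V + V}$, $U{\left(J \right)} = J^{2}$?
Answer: $- \frac{4141}{4853} + 2 \sqrt{6} \approx 4.0457$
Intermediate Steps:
$O{\left(V \right)} = \sqrt{2} \sqrt{V}$ ($O{\left(V \right)} = \sqrt{2 V} = \sqrt{2} \sqrt{V}$)
$p = - \frac{4141}{4853}$ ($p = \left(-4141\right) \frac{1}{4853} = - \frac{4141}{4853} \approx -0.85329$)
$L{\left(a \right)} = a$ ($L{\left(a \right)} = \frac{a^{2}}{a} = a$)
$L{\left(O{\left(4 \cdot 3 \right)} \right)} + p = \sqrt{2} \sqrt{4 \cdot 3} - \frac{4141}{4853} = \sqrt{2} \sqrt{12} - \frac{4141}{4853} = \sqrt{2} \cdot 2 \sqrt{3} - \frac{4141}{4853} = 2 \sqrt{6} - \frac{4141}{4853} = - \frac{4141}{4853} + 2 \sqrt{6}$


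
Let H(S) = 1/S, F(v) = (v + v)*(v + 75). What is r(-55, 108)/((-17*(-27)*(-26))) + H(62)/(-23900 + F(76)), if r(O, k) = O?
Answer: 536791/116905464 ≈ 0.0045917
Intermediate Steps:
F(v) = 2*v*(75 + v) (F(v) = (2*v)*(75 + v) = 2*v*(75 + v))
r(-55, 108)/((-17*(-27)*(-26))) + H(62)/(-23900 + F(76)) = -55/(-17*(-27)*(-26)) + 1/(62*(-23900 + 2*76*(75 + 76))) = -55/(459*(-26)) + 1/(62*(-23900 + 2*76*151)) = -55/(-11934) + 1/(62*(-23900 + 22952)) = -55*(-1/11934) + (1/62)/(-948) = 55/11934 + (1/62)*(-1/948) = 55/11934 - 1/58776 = 536791/116905464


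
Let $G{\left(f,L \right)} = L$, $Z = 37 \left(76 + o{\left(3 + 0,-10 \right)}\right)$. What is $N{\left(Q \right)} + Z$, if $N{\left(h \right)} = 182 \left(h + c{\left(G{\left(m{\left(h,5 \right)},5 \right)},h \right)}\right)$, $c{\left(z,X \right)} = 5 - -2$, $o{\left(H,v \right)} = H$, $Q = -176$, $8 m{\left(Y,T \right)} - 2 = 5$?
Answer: $-27835$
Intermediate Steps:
$m{\left(Y,T \right)} = \frac{7}{8}$ ($m{\left(Y,T \right)} = \frac{1}{4} + \frac{1}{8} \cdot 5 = \frac{1}{4} + \frac{5}{8} = \frac{7}{8}$)
$Z = 2923$ ($Z = 37 \left(76 + \left(3 + 0\right)\right) = 37 \left(76 + 3\right) = 37 \cdot 79 = 2923$)
$c{\left(z,X \right)} = 7$ ($c{\left(z,X \right)} = 5 + 2 = 7$)
$N{\left(h \right)} = 1274 + 182 h$ ($N{\left(h \right)} = 182 \left(h + 7\right) = 182 \left(7 + h\right) = 1274 + 182 h$)
$N{\left(Q \right)} + Z = \left(1274 + 182 \left(-176\right)\right) + 2923 = \left(1274 - 32032\right) + 2923 = -30758 + 2923 = -27835$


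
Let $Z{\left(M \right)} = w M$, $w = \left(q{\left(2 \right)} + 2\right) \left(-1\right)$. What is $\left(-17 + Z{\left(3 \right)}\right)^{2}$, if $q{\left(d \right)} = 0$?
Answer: $529$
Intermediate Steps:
$w = -2$ ($w = \left(0 + 2\right) \left(-1\right) = 2 \left(-1\right) = -2$)
$Z{\left(M \right)} = - 2 M$
$\left(-17 + Z{\left(3 \right)}\right)^{2} = \left(-17 - 6\right)^{2} = \left(-23\right)^{2} = 529$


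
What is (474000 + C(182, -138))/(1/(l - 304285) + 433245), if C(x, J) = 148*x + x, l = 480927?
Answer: 88518485756/76529263291 ≈ 1.1567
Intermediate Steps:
C(x, J) = 149*x
(474000 + C(182, -138))/(1/(l - 304285) + 433245) = (474000 + 149*182)/(1/(480927 - 304285) + 433245) = (474000 + 27118)/(1/176642 + 433245) = 501118/(1/176642 + 433245) = 501118/(76529263291/176642) = 501118*(176642/76529263291) = 88518485756/76529263291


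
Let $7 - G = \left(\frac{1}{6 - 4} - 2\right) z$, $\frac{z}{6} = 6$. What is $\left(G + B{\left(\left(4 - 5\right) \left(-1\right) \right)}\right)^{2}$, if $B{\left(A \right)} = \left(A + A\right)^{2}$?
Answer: $4225$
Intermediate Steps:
$z = 36$ ($z = 6 \cdot 6 = 36$)
$G = 61$ ($G = 7 - \left(\frac{1}{6 - 4} - 2\right) 36 = 7 - \left(\frac{1}{2} - 2\right) 36 = 7 - \left(- \frac{3}{2}\right) 36 = 7 - -54 = 7 + 54 = 61$)
$B{\left(A \right)} = 4 A^{2}$ ($B{\left(A \right)} = \left(2 A\right)^{2} = 4 A^{2}$)
$\left(G + B{\left(\left(4 - 5\right) \left(-1\right) \right)}\right)^{2} = \left(61 + 4 \left(\left(4 - 5\right) \left(-1\right)\right)^{2}\right)^{2} = \left(61 + 4 \left(\left(-1\right) \left(-1\right)\right)^{2}\right)^{2} = \left(61 + 4 \cdot 1^{2}\right)^{2} = \left(61 + 4 \cdot 1\right)^{2} = \left(61 + 4\right)^{2} = 65^{2} = 4225$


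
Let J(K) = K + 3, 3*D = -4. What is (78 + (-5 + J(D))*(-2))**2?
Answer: 64516/9 ≈ 7168.4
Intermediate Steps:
D = -4/3 (D = (1/3)*(-4) = -4/3 ≈ -1.3333)
J(K) = 3 + K
(78 + (-5 + J(D))*(-2))**2 = (78 + (-5 + (3 - 4/3))*(-2))**2 = (78 + (-5 + 5/3)*(-2))**2 = (78 - 10/3*(-2))**2 = (78 + 20/3)**2 = (254/3)**2 = 64516/9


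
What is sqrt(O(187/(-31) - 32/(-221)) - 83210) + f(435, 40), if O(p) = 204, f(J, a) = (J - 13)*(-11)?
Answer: -4642 + 77*I*sqrt(14) ≈ -4642.0 + 288.11*I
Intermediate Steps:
f(J, a) = 143 - 11*J (f(J, a) = (-13 + J)*(-11) = 143 - 11*J)
sqrt(O(187/(-31) - 32/(-221)) - 83210) + f(435, 40) = sqrt(204 - 83210) + (143 - 11*435) = sqrt(-83006) + (143 - 4785) = 77*I*sqrt(14) - 4642 = -4642 + 77*I*sqrt(14)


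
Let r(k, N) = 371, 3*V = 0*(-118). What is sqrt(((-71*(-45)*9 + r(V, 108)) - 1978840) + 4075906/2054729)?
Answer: 20*I*sqrt(20578777805515866)/2054729 ≈ 1396.3*I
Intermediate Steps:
V = 0 (V = (0*(-118))/3 = (1/3)*0 = 0)
sqrt(((-71*(-45)*9 + r(V, 108)) - 1978840) + 4075906/2054729) = sqrt(((-71*(-45)*9 + 371) - 1978840) + 4075906/2054729) = sqrt(((3195*9 + 371) - 1978840) + 4075906*(1/2054729)) = sqrt(((28755 + 371) - 1978840) + 4075906/2054729) = sqrt((29126 - 1978840) + 4075906/2054729) = sqrt(-1949714 + 4075906/2054729) = sqrt(-4006129821600/2054729) = 20*I*sqrt(20578777805515866)/2054729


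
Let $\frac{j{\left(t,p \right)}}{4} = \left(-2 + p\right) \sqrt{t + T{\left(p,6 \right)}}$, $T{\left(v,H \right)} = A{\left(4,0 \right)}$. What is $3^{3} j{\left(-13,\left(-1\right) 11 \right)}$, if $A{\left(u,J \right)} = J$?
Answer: $- 1404 i \sqrt{13} \approx - 5062.2 i$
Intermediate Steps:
$T{\left(v,H \right)} = 0$
$j{\left(t,p \right)} = 4 \sqrt{t} \left(-2 + p\right)$ ($j{\left(t,p \right)} = 4 \left(-2 + p\right) \sqrt{t + 0} = 4 \left(-2 + p\right) \sqrt{t} = 4 \sqrt{t} \left(-2 + p\right)$)
$3^{3} j{\left(-13,\left(-1\right) 11 \right)} = 3^{3} \cdot 4 \sqrt{-13} \left(-2 - 11\right) = 27 \cdot 4 i \sqrt{13} \left(-2 - 11\right) = 27 \cdot 4 i \sqrt{13} \left(-13\right) = 27 \left(- 52 i \sqrt{13}\right) = - 1404 i \sqrt{13}$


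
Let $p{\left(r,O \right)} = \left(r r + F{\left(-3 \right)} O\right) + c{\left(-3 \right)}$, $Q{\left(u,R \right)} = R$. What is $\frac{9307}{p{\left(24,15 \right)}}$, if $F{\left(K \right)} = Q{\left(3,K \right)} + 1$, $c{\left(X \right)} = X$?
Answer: $\frac{9307}{543} \approx 17.14$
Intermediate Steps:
$F{\left(K \right)} = 1 + K$ ($F{\left(K \right)} = K + 1 = 1 + K$)
$p{\left(r,O \right)} = -3 + r^{2} - 2 O$ ($p{\left(r,O \right)} = \left(r r + \left(1 - 3\right) O\right) - 3 = \left(r^{2} - 2 O\right) - 3 = -3 + r^{2} - 2 O$)
$\frac{9307}{p{\left(24,15 \right)}} = \frac{9307}{-3 + 24^{2} - 30} = \frac{9307}{-3 + 576 - 30} = \frac{9307}{543}$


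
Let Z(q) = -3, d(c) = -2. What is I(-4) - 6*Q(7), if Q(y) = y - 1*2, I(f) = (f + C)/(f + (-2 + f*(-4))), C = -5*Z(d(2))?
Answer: -289/10 ≈ -28.900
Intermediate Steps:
C = 15 (C = -5*(-3) = 15)
I(f) = (15 + f)/(-2 - 3*f) (I(f) = (f + 15)/(f + (-2 + f*(-4))) = (15 + f)/(f + (-2 - 4*f)) = (15 + f)/(-2 - 3*f))
Q(y) = -2 + y (Q(y) = y - 2 = -2 + y)
I(-4) - 6*Q(7) = (-15 - 1*(-4))/(2 + 3*(-4)) - 6*(-2 + 7) = (-15 + 4)/(2 - 12) - 6*5 = -11/(-10) - 30 = -⅒*(-11) - 30 = 11/10 - 30 = -289/10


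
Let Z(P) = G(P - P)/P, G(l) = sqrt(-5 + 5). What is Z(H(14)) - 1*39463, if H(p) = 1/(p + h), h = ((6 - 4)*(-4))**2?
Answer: -39463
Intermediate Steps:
G(l) = 0 (G(l) = sqrt(0) = 0)
h = 64 (h = (2*(-4))**2 = (-8)**2 = 64)
H(p) = 1/(64 + p) (H(p) = 1/(p + 64) = 1/(64 + p))
Z(P) = 0 (Z(P) = 0/P = 0)
Z(H(14)) - 1*39463 = 0 - 1*39463 = 0 - 39463 = -39463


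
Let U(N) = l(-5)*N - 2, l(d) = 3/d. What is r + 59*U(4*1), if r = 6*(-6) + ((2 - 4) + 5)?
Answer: -1463/5 ≈ -292.60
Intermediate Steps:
U(N) = -2 - 3*N/5 (U(N) = (3/(-5))*N - 2 = (3*(-⅕))*N - 2 = -3*N/5 - 2 = -2 - 3*N/5)
r = -33 (r = -36 + (-2 + 5) = -36 + 3 = -33)
r + 59*U(4*1) = -33 + 59*(-2 - 12/5) = -33 + 59*(-22/5) = -33 - 1298/5 = -1463/5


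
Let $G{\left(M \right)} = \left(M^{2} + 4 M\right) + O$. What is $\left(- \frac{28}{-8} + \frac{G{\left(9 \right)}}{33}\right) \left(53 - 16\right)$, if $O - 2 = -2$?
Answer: $\frac{5735}{22} \approx 260.68$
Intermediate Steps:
$O = 0$ ($O = 2 - 2 = 0$)
$G{\left(M \right)} = M^{2} + 4 M$ ($G{\left(M \right)} = \left(M^{2} + 4 M\right) + 0 = M^{2} + 4 M$)
$\left(- \frac{28}{-8} + \frac{G{\left(9 \right)}}{33}\right) \left(53 - 16\right) = \left(- \frac{28}{-8} + \frac{9 \left(4 + 9\right)}{33}\right) \left(53 - 16\right) = \left(\left(-28\right) \left(- \frac{1}{8}\right) + 9 \cdot 13 \cdot \frac{1}{33}\right) 37 = \left(\frac{7}{2} + 117 \cdot \frac{1}{33}\right) 37 = \left(\frac{7}{2} + \frac{39}{11}\right) 37 = \frac{155}{22} \cdot 37 = \frac{5735}{22}$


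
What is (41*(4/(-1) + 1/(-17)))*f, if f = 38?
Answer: -107502/17 ≈ -6323.6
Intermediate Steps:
(41*(4/(-1) + 1/(-17)))*f = (41*(4/(-1) + 1/(-17)))*38 = (41*(4*(-1) + 1*(-1/17)))*38 = (41*(-4 - 1/17))*38 = (41*(-69/17))*38 = -2829/17*38 = -107502/17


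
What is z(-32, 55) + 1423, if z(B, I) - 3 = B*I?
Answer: -334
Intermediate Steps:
z(B, I) = 3 + B*I
z(-32, 55) + 1423 = (3 - 32*55) + 1423 = (3 - 1760) + 1423 = -1757 + 1423 = -334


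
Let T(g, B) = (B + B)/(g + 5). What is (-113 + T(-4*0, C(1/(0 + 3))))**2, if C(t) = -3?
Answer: 326041/25 ≈ 13042.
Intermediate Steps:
T(g, B) = 2*B/(5 + g) (T(g, B) = (2*B)/(5 + g) = 2*B/(5 + g))
(-113 + T(-4*0, C(1/(0 + 3))))**2 = (-113 + 2*(-3)/(5 - 4*0))**2 = (-113 + 2*(-3)/(5 + 0))**2 = (-113 + 2*(-3)/5)**2 = (-113 + 2*(-3)*(1/5))**2 = (-113 - 6/5)**2 = (-571/5)**2 = 326041/25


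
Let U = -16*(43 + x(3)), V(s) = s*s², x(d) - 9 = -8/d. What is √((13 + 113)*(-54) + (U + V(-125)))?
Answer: I*√17646465/3 ≈ 1400.3*I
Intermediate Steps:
x(d) = 9 - 8/d
V(s) = s³
U = -2368/3 (U = -16*(43 + (9 - 8/3)) = -16*(43 + 19/3) = -16*148/3 = -2368/3 ≈ -789.33)
√((13 + 113)*(-54) + (U + V(-125))) = √((13 + 113)*(-54) + (-2368/3 + (-125)³)) = √(126*(-54) + (-2368/3 - 1953125)) = √(-6804 - 5861743/3) = √(-5882155/3) = I*√17646465/3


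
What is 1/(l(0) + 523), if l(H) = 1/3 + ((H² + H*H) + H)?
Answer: 3/1570 ≈ 0.0019108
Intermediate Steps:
l(H) = ⅓ + H + 2*H² (l(H) = ⅓ + ((H² + H²) + H) = ⅓ + (2*H² + H) = ⅓ + (H + 2*H²) = ⅓ + H + 2*H²)
1/(l(0) + 523) = 1/((⅓ + 0 + 2*0²) + 523) = 1/((⅓ + 0 + 2*0) + 523) = 1/((⅓ + 0 + 0) + 523) = 1/(⅓ + 523) = 1/(1570/3) = 3/1570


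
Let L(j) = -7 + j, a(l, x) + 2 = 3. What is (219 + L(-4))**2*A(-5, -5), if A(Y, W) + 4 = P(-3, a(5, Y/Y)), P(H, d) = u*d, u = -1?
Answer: -216320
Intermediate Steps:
a(l, x) = 1 (a(l, x) = -2 + 3 = 1)
P(H, d) = -d
A(Y, W) = -5 (A(Y, W) = -4 - 1*1 = -4 - 1 = -5)
(219 + L(-4))**2*A(-5, -5) = (219 + (-7 - 4))**2*(-5) = (219 - 11)**2*(-5) = 208**2*(-5) = 43264*(-5) = -216320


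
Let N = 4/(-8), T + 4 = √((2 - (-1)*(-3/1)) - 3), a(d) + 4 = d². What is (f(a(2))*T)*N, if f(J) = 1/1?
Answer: 2 - I ≈ 2.0 - 1.0*I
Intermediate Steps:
a(d) = -4 + d²
f(J) = 1
T = -4 + 2*I (T = -4 + √((2 - (-1)*(-3/1)) - 3) = -4 + √((2 - (-1)*(-3*1)) - 3) = -4 + √((2 - (-1)*(-3)) - 3) = -4 + √((2 - 1*3) - 3) = -4 + √((2 - 3) - 3) = -4 + √(-1 - 3) = -4 + √(-4) = -4 + 2*I ≈ -4.0 + 2.0*I)
N = -½ (N = 4*(-⅛) = -½ ≈ -0.50000)
(f(a(2))*T)*N = (1*(-4 + 2*I))*(-½) = (-4 + 2*I)*(-½) = 2 - I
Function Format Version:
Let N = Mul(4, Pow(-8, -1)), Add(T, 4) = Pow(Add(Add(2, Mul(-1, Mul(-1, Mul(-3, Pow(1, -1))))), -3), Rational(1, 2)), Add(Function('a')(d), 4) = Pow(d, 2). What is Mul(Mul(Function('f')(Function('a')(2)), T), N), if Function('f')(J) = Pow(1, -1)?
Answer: Add(2, Mul(-1, I)) ≈ Add(2.0000, Mul(-1.0000, I))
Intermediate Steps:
Function('a')(d) = Add(-4, Pow(d, 2))
Function('f')(J) = 1
T = Add(-4, Mul(2, I)) (T = Add(-4, Pow(Add(Add(2, Mul(-1, Mul(-1, Mul(-3, Pow(1, -1))))), -3), Rational(1, 2))) = Add(-4, Pow(Add(Add(2, Mul(-1, Mul(-1, Mul(-3, 1)))), -3), Rational(1, 2))) = Add(-4, Pow(Add(Add(2, Mul(-1, Mul(-1, -3))), -3), Rational(1, 2))) = Add(-4, Pow(Add(Add(2, Mul(-1, 3)), -3), Rational(1, 2))) = Add(-4, Pow(Add(Add(2, -3), -3), Rational(1, 2))) = Add(-4, Pow(Add(-1, -3), Rational(1, 2))) = Add(-4, Pow(-4, Rational(1, 2))) = Add(-4, Mul(2, I)) ≈ Add(-4.0000, Mul(2.0000, I)))
N = Rational(-1, 2) (N = Mul(4, Rational(-1, 8)) = Rational(-1, 2) ≈ -0.50000)
Mul(Mul(Function('f')(Function('a')(2)), T), N) = Mul(Mul(1, Add(-4, Mul(2, I))), Rational(-1, 2)) = Mul(Add(-4, Mul(2, I)), Rational(-1, 2)) = Add(2, Mul(-1, I))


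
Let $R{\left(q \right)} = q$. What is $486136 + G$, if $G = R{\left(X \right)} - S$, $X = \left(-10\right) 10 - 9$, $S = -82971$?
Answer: $568998$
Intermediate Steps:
$X = -109$ ($X = -100 - 9 = -109$)
$G = 82862$ ($G = -109 - -82971 = -109 + 82971 = 82862$)
$486136 + G = 486136 + 82862 = 568998$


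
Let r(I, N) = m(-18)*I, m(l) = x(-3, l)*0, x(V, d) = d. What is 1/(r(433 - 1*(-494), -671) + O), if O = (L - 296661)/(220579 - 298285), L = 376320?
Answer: -8634/8851 ≈ -0.97548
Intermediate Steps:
m(l) = 0 (m(l) = l*0 = 0)
O = -8851/8634 (O = (376320 - 296661)/(220579 - 298285) = 79659/(-77706) = 79659*(-1/77706) = -8851/8634 ≈ -1.0251)
r(I, N) = 0 (r(I, N) = 0*I = 0)
1/(r(433 - 1*(-494), -671) + O) = 1/(0 - 8851/8634) = 1/(-8851/8634) = -8634/8851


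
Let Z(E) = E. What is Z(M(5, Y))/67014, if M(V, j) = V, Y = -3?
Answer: 5/67014 ≈ 7.4611e-5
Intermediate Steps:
Z(M(5, Y))/67014 = 5/67014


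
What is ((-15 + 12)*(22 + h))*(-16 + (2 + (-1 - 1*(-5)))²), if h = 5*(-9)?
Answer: 1380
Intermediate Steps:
h = -45
((-15 + 12)*(22 + h))*(-16 + (2 + (-1 - 1*(-5)))²) = ((-15 + 12)*(22 - 45))*(-16 + (2 + (-1 - 1*(-5)))²) = (-3*(-23))*(-16 + (2 + (-1 + 5))²) = 69*(-16 + (2 + 4)²) = 69*(-16 + 6²) = 69*(-16 + 36) = 69*20 = 1380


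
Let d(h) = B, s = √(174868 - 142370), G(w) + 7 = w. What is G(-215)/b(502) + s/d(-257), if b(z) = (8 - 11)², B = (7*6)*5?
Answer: -74/3 + √32498/210 ≈ -23.808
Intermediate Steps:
G(w) = -7 + w
B = 210 (B = 42*5 = 210)
b(z) = 9 (b(z) = (-3)² = 9)
s = √32498 ≈ 180.27
d(h) = 210
G(-215)/b(502) + s/d(-257) = (-7 - 215)/9 + √32498/210 = -222*⅑ + √32498*(1/210) = -74/3 + √32498/210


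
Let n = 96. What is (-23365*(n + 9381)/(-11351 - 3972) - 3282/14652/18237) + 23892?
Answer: 2378670931559723/62036912322 ≈ 38343.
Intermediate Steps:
(-23365*(n + 9381)/(-11351 - 3972) - 3282/14652/18237) + 23892 = (-23365*(96 + 9381)/(-11351 - 3972) - 3282/14652/18237) + 23892 = (-23365/((-15323/9477)) - 3282*1/14652*(1/18237)) + 23892 = (-23365/((-15323*1/9477)) - 547/2442*1/18237) + 23892 = (-23365/(-15323/9477) - 547/44534754) + 23892 = (-23365*(-9477/15323) - 547/44534754) + 23892 = (221430105/15323 - 547/44534754) + 23892 = 896485022362499/62036912322 + 23892 = 2378670931559723/62036912322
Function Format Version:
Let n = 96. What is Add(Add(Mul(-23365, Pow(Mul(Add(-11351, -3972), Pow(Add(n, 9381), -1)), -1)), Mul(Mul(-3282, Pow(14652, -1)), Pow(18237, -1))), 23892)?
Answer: Rational(2378670931559723, 62036912322) ≈ 38343.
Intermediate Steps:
Add(Add(Mul(-23365, Pow(Mul(Add(-11351, -3972), Pow(Add(n, 9381), -1)), -1)), Mul(Mul(-3282, Pow(14652, -1)), Pow(18237, -1))), 23892) = Add(Add(Mul(-23365, Pow(Mul(Add(-11351, -3972), Pow(Add(96, 9381), -1)), -1)), Mul(Mul(-3282, Pow(14652, -1)), Pow(18237, -1))), 23892) = Add(Add(Mul(-23365, Pow(Mul(-15323, Pow(9477, -1)), -1)), Mul(Mul(-3282, Rational(1, 14652)), Rational(1, 18237))), 23892) = Add(Add(Mul(-23365, Pow(Mul(-15323, Rational(1, 9477)), -1)), Mul(Rational(-547, 2442), Rational(1, 18237))), 23892) = Add(Add(Mul(-23365, Pow(Rational(-15323, 9477), -1)), Rational(-547, 44534754)), 23892) = Add(Add(Mul(-23365, Rational(-9477, 15323)), Rational(-547, 44534754)), 23892) = Add(Add(Rational(221430105, 15323), Rational(-547, 44534754)), 23892) = Add(Rational(896485022362499, 62036912322), 23892) = Rational(2378670931559723, 62036912322)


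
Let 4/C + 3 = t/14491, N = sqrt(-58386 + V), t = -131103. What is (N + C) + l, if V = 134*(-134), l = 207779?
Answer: 9068292185/43644 + 7*I*sqrt(1558) ≈ 2.0778e+5 + 276.3*I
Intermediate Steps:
V = -17956
N = 7*I*sqrt(1558) (N = sqrt(-58386 - 17956) = sqrt(-76342) = 7*I*sqrt(1558) ≈ 276.3*I)
C = -14491/43644 (C = 4/(-3 - 131103/14491) = 4/(-174576/14491) = 4*(-14491/174576) = -14491/43644 ≈ -0.33203)
(N + C) + l = (7*I*sqrt(1558) - 14491/43644) + 207779 = (-14491/43644 + 7*I*sqrt(1558)) + 207779 = 9068292185/43644 + 7*I*sqrt(1558)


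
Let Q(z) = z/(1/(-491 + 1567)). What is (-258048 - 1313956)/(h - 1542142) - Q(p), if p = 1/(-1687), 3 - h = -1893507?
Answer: -568474695/148189454 ≈ -3.8361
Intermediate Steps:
h = 1893510 (h = 3 - 1*(-1893507) = 3 + 1893507 = 1893510)
p = -1/1687 ≈ -0.00059277
Q(z) = 1076*z (Q(z) = z/(1/1076) = z*1076 = 1076*z)
(-258048 - 1313956)/(h - 1542142) - Q(p) = (-258048 - 1313956)/(1893510 - 1542142) - 1076*(-1)/1687 = -1572004/351368 - 1*(-1076/1687) = -1572004*1/351368 + 1076/1687 = -393001/87842 + 1076/1687 = -568474695/148189454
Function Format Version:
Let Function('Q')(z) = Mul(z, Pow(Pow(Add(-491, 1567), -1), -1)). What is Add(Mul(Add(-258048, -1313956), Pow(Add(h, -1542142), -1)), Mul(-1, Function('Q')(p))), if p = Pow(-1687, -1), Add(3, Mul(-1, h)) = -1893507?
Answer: Rational(-568474695, 148189454) ≈ -3.8361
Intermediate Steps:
h = 1893510 (h = Add(3, Mul(-1, -1893507)) = Add(3, 1893507) = 1893510)
p = Rational(-1, 1687) ≈ -0.00059277
Function('Q')(z) = Mul(1076, z) (Function('Q')(z) = Mul(z, Pow(Pow(1076, -1), -1)) = Mul(z, Pow(Rational(1, 1076), -1)) = Mul(z, 1076) = Mul(1076, z))
Add(Mul(Add(-258048, -1313956), Pow(Add(h, -1542142), -1)), Mul(-1, Function('Q')(p))) = Add(Mul(Add(-258048, -1313956), Pow(Add(1893510, -1542142), -1)), Mul(-1, Mul(1076, Rational(-1, 1687)))) = Add(Mul(-1572004, Pow(351368, -1)), Mul(-1, Rational(-1076, 1687))) = Add(Mul(-1572004, Rational(1, 351368)), Rational(1076, 1687)) = Add(Rational(-393001, 87842), Rational(1076, 1687)) = Rational(-568474695, 148189454)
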